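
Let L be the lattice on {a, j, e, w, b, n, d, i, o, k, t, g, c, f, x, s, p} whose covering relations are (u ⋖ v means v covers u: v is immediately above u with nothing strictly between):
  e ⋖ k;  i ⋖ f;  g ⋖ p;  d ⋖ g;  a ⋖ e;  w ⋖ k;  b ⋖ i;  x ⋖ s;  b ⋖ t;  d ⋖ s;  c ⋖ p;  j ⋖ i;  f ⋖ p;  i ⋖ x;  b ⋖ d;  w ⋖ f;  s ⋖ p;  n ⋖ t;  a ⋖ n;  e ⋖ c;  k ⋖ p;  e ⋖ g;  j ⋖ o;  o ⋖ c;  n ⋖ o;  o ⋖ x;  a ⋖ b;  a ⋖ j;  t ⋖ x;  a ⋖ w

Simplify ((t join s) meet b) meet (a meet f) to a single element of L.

t ∨ s = s
s ∧ b = b
a ∧ f = a
b ∧ a = a

a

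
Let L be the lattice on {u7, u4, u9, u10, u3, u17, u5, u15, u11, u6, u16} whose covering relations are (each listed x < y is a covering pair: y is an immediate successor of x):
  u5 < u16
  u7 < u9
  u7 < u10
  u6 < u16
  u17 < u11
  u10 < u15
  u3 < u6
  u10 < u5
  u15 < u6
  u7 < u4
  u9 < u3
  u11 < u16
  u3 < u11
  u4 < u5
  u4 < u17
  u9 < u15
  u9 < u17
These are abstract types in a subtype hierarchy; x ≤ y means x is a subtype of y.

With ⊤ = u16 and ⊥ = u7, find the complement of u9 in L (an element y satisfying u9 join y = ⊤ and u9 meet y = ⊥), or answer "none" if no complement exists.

u5

Need y with u9 ∨ y = u16 and u9 ∧ y = u7.
Checking each element gives: u5.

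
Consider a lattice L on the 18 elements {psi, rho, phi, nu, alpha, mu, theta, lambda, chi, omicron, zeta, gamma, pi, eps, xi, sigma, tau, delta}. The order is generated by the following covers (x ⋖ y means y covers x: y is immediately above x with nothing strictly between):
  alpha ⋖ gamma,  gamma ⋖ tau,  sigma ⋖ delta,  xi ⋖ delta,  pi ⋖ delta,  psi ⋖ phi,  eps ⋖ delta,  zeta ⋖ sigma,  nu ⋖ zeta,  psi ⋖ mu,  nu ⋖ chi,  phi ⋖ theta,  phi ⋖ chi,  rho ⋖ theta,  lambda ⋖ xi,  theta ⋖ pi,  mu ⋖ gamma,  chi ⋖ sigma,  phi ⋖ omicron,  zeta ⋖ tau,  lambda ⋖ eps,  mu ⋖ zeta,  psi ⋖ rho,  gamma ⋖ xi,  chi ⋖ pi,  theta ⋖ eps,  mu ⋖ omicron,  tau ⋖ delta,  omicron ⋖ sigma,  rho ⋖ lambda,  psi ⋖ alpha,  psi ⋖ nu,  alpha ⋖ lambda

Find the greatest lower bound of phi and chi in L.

phi

Common lower bounds of {phi, chi}: phi, psi.
The greatest among these is phi.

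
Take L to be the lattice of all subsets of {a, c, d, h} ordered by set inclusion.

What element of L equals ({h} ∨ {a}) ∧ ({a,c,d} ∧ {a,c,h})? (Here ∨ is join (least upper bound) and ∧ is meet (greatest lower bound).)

{a}

{h} ∨ {a} = {a,h}
{a,c,d} ∧ {a,c,h} = {a,c}
{a,h} ∧ {a,c} = {a}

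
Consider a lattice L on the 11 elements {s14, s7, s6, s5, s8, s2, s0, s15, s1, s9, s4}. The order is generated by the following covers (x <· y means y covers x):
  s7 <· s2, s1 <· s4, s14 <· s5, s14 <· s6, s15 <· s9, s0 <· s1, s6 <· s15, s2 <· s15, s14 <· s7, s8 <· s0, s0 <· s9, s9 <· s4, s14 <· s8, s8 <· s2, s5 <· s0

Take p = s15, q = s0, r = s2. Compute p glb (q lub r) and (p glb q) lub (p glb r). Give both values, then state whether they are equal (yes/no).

q lub r = s9, so p glb (q lub r) = s15 glb s9 = s15.
p glb q = s8 and p glb r = s2, so (p glb q) lub (p glb r) = s8 lub s2 = s2.
Equal: no.

s15; s2; no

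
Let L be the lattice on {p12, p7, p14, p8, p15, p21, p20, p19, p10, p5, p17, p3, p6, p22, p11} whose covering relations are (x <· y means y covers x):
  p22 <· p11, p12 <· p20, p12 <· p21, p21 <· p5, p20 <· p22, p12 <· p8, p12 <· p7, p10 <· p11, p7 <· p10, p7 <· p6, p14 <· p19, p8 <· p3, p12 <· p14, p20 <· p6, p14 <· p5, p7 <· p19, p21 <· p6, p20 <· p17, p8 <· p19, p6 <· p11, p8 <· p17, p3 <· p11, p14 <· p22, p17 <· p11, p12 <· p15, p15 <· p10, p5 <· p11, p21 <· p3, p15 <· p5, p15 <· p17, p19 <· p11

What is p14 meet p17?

p12

Common lower bounds of {p14, p17}: p12.
The greatest among these is p12.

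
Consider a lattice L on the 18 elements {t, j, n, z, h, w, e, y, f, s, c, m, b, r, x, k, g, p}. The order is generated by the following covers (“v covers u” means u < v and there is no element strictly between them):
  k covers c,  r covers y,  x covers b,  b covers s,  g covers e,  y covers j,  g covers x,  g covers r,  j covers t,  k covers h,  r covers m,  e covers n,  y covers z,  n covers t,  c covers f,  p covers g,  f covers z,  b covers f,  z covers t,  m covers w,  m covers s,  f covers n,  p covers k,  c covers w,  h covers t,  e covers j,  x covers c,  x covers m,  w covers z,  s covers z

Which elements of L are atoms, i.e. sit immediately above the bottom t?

h, j, n, z

The atoms are exactly the elements that cover t: h, j, n, z.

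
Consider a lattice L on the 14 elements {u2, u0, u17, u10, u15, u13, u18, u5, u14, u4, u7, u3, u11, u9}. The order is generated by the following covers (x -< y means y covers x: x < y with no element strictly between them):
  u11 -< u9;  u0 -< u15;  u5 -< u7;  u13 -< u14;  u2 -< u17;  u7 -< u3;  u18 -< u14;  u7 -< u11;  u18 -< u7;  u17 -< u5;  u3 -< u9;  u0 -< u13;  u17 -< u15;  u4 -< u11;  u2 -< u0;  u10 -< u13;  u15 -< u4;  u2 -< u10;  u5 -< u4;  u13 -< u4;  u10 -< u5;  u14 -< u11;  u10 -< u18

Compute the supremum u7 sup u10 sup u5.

Common upper bounds of {u7, u10, u5}: u11, u3, u7, u9.
The least among these is u7.

u7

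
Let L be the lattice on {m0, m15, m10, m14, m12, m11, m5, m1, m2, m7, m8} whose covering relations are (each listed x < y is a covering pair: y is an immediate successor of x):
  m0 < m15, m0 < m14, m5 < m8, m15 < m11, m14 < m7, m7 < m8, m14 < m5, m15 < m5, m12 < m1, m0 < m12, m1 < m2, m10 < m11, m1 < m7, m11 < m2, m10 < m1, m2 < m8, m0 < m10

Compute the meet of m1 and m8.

Common lower bounds of {m1, m8}: m0, m1, m10, m12.
The greatest among these is m1.

m1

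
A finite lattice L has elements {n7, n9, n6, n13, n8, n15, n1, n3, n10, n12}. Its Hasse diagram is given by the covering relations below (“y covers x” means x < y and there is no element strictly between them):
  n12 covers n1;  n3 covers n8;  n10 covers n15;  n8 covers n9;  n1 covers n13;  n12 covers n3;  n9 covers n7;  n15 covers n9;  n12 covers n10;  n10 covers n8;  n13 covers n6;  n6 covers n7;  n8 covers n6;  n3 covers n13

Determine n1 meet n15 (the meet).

n7

Common lower bounds of {n1, n15}: n7.
The greatest among these is n7.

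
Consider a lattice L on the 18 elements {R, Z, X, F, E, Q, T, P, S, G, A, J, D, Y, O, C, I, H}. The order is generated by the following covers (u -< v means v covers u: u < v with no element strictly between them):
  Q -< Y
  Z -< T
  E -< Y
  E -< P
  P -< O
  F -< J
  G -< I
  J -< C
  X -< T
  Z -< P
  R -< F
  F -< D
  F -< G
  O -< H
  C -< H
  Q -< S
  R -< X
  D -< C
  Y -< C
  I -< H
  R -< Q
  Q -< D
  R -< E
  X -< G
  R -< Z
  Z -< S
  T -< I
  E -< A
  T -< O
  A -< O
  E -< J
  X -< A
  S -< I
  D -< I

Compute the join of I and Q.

I

Common upper bounds of {I, Q}: H, I.
The least among these is I.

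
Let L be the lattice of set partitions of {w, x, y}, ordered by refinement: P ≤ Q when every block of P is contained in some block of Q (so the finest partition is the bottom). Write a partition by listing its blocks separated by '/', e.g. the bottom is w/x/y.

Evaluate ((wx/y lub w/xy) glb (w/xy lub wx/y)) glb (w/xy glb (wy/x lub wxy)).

wx/y ∨ w/xy = wxy
w/xy ∨ wx/y = wxy
wxy ∧ wxy = wxy
wy/x ∨ wxy = wxy
w/xy ∧ wxy = w/xy
wxy ∧ w/xy = w/xy

w/xy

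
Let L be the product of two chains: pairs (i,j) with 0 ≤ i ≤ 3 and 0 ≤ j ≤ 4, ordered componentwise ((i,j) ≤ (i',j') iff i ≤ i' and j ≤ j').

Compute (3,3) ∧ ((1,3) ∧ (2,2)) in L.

(1,3) ∧ (2,2) = (1,2)
(3,3) ∧ (1,2) = (1,2)

(1,2)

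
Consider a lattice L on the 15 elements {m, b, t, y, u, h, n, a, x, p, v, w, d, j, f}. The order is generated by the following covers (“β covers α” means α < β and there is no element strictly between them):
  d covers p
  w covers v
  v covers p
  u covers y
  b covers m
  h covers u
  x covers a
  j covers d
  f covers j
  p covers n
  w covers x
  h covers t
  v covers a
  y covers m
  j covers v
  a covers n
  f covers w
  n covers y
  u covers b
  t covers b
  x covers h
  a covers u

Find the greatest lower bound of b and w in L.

Common lower bounds of {b, w}: b, m.
The greatest among these is b.

b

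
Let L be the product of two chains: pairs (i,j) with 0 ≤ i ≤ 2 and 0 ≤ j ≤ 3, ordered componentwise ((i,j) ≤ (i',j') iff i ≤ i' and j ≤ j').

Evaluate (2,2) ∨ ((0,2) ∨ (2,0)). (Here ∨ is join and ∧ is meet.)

(2,2)

(0,2) ∨ (2,0) = (2,2)
(2,2) ∨ (2,2) = (2,2)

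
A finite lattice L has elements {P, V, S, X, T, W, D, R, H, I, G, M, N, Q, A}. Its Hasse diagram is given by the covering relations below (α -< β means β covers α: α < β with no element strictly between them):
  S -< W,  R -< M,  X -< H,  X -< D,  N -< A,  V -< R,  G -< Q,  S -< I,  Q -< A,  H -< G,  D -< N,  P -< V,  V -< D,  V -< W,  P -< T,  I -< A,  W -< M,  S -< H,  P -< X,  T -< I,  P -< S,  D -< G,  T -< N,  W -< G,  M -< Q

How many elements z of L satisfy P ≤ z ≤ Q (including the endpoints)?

11

The interval [P, Q] = {D, G, H, M, P, Q, R, S, V, W, X}, which has 11 elements.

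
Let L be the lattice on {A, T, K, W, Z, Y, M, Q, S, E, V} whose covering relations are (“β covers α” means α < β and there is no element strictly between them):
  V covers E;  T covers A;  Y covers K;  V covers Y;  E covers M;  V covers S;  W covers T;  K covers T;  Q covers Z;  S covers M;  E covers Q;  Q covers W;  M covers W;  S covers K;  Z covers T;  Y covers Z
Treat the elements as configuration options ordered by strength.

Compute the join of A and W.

W

Common upper bounds of {A, W}: E, M, Q, S, V, W.
The least among these is W.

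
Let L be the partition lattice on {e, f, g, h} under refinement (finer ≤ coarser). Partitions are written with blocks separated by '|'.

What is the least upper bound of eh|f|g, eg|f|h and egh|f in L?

egh|f

The join of eh|f|g, eg|f|h, egh|f merges any blocks that overlap across the partitions, giving egh|f.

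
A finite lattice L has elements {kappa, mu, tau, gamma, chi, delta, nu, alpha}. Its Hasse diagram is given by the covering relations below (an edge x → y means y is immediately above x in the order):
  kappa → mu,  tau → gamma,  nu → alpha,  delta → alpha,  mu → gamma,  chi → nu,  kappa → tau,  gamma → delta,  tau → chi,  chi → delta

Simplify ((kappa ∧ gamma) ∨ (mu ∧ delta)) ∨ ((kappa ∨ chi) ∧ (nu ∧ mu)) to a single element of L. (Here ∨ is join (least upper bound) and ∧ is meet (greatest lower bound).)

mu

kappa ∧ gamma = kappa
mu ∧ delta = mu
kappa ∨ mu = mu
kappa ∨ chi = chi
nu ∧ mu = kappa
chi ∧ kappa = kappa
mu ∨ kappa = mu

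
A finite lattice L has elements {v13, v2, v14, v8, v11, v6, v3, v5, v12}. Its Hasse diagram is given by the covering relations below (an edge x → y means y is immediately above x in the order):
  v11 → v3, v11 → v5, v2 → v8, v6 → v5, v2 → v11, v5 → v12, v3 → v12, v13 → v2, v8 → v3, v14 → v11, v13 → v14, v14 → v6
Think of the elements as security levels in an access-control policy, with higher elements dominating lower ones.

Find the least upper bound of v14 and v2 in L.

v11

Common upper bounds of {v14, v2}: v11, v12, v3, v5.
The least among these is v11.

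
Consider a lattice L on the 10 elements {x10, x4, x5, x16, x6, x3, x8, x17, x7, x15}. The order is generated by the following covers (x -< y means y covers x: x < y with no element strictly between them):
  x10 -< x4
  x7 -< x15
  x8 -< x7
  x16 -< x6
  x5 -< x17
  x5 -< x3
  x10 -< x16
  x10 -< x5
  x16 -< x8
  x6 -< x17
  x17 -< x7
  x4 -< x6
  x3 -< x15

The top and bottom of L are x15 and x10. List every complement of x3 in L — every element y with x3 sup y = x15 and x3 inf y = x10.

Need y with x3 ∨ y = x15 and x3 ∧ y = x10.
Checking each element gives: x16, x4, x6, x8.

x16, x4, x6, x8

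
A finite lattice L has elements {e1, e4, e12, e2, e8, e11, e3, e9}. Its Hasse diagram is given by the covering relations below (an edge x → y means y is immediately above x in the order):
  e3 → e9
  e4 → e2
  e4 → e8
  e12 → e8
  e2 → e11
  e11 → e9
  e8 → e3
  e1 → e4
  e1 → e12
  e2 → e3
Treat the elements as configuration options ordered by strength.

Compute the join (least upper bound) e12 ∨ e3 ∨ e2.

Common upper bounds of {e12, e3, e2}: e3, e9.
The least among these is e3.

e3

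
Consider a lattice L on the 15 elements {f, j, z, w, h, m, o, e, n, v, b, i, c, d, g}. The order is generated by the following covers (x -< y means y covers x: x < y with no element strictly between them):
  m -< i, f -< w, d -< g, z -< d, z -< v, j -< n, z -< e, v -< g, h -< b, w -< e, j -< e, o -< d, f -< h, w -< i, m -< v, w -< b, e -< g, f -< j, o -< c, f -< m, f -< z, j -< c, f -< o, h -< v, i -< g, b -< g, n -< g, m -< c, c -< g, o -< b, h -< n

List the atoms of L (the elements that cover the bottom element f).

h, j, m, o, w, z

The atoms are exactly the elements that cover f: h, j, m, o, w, z.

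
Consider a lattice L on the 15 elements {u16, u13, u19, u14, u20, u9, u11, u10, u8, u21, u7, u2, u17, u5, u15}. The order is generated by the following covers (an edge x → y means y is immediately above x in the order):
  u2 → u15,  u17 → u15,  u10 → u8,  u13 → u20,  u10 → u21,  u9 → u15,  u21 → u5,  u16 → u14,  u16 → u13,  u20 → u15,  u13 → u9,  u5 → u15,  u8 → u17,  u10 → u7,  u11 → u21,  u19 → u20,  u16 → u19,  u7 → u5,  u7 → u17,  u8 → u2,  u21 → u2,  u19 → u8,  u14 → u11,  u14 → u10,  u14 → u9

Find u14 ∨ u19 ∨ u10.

u8

Common upper bounds of {u14, u19, u10}: u15, u17, u2, u8.
The least among these is u8.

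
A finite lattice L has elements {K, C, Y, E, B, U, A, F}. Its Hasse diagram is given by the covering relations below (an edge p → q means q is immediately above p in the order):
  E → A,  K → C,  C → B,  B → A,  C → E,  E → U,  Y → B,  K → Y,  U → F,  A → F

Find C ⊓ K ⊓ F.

Common lower bounds of {C, K, F}: K.
The greatest among these is K.

K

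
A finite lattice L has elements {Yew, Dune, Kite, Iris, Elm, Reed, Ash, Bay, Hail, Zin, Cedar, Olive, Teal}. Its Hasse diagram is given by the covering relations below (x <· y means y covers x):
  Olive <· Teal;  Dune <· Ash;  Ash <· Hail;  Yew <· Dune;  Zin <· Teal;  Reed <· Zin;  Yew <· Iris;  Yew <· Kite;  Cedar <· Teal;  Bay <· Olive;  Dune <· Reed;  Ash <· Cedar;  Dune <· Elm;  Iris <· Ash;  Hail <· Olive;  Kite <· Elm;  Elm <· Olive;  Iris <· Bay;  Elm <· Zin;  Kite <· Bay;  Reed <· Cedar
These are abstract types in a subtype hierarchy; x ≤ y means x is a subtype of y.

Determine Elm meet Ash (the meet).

Common lower bounds of {Elm, Ash}: Dune, Yew.
The greatest among these is Dune.

Dune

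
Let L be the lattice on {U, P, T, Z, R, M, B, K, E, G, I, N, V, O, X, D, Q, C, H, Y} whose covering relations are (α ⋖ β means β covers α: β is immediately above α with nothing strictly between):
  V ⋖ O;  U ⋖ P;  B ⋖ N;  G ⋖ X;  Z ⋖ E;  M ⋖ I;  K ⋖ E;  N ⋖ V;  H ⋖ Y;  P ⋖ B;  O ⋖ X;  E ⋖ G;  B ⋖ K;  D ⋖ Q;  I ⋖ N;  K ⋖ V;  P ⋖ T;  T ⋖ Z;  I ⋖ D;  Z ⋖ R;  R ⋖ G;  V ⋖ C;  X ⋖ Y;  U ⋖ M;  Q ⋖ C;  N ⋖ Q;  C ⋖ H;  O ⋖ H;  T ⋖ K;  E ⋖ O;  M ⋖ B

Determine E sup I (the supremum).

Common upper bounds of {E, I}: H, O, X, Y.
The least among these is O.

O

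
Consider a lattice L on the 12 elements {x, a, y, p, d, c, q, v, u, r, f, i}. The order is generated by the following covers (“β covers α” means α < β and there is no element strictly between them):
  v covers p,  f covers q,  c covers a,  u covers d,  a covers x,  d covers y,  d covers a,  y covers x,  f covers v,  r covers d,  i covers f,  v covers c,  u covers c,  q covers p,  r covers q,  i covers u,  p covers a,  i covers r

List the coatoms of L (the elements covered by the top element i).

f, r, u

The coatoms are exactly the elements covered by i: f, r, u.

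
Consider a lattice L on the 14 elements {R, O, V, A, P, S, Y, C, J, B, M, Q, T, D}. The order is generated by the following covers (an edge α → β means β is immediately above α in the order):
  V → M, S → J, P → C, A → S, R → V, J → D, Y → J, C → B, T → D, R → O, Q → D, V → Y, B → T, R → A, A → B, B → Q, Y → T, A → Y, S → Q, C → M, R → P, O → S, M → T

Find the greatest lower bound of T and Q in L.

B

Common lower bounds of {T, Q}: A, B, C, P, R.
The greatest among these is B.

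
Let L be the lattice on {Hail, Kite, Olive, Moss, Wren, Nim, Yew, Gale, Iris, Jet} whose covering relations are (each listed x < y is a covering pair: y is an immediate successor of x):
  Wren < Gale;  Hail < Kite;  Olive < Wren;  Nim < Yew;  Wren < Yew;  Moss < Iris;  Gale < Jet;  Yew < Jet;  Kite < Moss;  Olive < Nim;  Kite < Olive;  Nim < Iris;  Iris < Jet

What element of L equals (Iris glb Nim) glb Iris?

Iris ∧ Nim = Nim
Nim ∧ Iris = Nim

Nim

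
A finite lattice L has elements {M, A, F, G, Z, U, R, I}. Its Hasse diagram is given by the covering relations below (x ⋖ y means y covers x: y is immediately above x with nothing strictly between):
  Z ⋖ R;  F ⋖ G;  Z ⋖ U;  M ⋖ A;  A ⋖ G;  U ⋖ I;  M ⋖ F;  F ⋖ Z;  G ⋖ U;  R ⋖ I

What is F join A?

Common upper bounds of {F, A}: G, I, U.
The least among these is G.

G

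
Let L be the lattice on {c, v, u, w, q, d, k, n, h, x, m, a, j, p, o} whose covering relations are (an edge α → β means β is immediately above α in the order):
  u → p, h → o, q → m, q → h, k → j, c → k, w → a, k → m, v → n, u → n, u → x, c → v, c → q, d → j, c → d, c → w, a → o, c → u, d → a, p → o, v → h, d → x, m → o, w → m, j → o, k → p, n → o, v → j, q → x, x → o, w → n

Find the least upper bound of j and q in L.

Common upper bounds of {j, q}: o.
The least among these is o.

o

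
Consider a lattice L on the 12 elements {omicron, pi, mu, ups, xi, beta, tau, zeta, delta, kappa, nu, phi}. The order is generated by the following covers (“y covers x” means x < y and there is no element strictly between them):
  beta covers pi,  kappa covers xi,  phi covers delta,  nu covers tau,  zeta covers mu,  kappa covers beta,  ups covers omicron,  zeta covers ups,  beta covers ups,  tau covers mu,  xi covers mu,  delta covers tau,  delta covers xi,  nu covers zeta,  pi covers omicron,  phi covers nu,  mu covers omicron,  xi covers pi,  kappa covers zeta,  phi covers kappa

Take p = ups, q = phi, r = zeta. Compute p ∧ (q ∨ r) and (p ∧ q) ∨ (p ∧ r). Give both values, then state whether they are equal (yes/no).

ups; ups; yes

q ∨ r = phi, so p ∧ (q ∨ r) = ups ∧ phi = ups.
p ∧ q = ups and p ∧ r = ups, so (p ∧ q) ∨ (p ∧ r) = ups ∨ ups = ups.
Equal: yes.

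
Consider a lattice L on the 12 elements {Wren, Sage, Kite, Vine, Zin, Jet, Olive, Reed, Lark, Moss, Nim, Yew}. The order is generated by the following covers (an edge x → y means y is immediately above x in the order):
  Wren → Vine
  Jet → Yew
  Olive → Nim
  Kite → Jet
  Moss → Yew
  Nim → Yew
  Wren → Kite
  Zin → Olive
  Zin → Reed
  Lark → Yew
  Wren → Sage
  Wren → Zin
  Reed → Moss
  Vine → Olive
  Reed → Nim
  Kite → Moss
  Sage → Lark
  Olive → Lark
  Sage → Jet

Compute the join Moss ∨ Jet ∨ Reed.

Yew

Common upper bounds of {Moss, Jet, Reed}: Yew.
The least among these is Yew.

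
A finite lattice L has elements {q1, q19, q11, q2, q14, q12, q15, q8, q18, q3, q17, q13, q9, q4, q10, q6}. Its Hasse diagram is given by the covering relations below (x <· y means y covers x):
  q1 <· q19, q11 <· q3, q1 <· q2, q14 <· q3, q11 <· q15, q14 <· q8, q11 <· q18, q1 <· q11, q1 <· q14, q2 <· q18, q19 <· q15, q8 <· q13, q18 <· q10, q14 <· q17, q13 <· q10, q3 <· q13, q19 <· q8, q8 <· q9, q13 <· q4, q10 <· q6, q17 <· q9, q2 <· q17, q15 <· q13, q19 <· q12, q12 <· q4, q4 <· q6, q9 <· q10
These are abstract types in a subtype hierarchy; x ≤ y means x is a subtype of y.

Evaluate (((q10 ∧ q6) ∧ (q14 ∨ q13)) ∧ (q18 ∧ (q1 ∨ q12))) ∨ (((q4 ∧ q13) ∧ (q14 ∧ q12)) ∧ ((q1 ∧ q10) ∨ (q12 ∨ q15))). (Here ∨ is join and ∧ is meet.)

q1

q10 ∧ q6 = q10
q14 ∨ q13 = q13
q10 ∧ q13 = q13
q1 ∨ q12 = q12
q18 ∧ q12 = q1
q13 ∧ q1 = q1
q4 ∧ q13 = q13
q14 ∧ q12 = q1
q13 ∧ q1 = q1
q1 ∧ q10 = q1
q12 ∨ q15 = q4
q1 ∨ q4 = q4
q1 ∧ q4 = q1
q1 ∨ q1 = q1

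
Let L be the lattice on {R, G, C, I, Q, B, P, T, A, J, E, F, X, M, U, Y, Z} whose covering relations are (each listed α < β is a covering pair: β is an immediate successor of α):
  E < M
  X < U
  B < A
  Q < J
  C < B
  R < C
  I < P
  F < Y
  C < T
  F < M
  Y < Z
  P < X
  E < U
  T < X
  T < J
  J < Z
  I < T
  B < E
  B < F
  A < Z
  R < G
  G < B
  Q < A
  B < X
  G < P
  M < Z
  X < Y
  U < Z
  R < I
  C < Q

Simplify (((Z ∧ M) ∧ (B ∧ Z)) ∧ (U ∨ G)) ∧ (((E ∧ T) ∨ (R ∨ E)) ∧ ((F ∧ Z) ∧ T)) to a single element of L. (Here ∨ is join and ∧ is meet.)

C

Z ∧ M = M
B ∧ Z = B
M ∧ B = B
U ∨ G = U
B ∧ U = B
E ∧ T = C
R ∨ E = E
C ∨ E = E
F ∧ Z = F
F ∧ T = C
E ∧ C = C
B ∧ C = C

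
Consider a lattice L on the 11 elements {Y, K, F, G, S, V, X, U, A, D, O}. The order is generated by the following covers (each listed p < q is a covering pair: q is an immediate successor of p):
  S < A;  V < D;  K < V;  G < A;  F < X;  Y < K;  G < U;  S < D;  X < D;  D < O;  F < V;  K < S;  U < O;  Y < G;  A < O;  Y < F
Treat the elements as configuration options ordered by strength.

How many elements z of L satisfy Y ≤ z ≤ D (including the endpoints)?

The interval [Y, D] = {D, F, K, S, V, X, Y}, which has 7 elements.

7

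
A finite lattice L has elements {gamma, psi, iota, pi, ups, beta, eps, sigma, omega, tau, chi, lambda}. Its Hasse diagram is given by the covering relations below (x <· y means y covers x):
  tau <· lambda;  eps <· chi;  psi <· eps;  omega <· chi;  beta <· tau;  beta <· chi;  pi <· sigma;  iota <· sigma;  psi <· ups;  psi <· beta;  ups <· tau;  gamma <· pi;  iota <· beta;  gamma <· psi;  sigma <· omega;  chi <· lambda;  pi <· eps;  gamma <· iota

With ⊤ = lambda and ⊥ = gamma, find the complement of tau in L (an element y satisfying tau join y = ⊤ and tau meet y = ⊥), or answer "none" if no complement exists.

Need y with tau ∨ y = lambda and tau ∧ y = gamma.
Checking each element gives: pi.

pi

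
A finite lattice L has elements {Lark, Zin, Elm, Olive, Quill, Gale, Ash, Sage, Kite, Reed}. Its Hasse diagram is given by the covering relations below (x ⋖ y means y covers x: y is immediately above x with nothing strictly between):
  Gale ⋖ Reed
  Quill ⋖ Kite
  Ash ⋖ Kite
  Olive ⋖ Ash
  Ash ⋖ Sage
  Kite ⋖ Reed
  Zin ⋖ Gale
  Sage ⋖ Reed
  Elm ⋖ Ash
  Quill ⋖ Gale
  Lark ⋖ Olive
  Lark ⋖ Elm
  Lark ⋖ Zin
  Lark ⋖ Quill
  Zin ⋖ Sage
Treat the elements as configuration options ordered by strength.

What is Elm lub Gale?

Common upper bounds of {Elm, Gale}: Reed.
The least among these is Reed.

Reed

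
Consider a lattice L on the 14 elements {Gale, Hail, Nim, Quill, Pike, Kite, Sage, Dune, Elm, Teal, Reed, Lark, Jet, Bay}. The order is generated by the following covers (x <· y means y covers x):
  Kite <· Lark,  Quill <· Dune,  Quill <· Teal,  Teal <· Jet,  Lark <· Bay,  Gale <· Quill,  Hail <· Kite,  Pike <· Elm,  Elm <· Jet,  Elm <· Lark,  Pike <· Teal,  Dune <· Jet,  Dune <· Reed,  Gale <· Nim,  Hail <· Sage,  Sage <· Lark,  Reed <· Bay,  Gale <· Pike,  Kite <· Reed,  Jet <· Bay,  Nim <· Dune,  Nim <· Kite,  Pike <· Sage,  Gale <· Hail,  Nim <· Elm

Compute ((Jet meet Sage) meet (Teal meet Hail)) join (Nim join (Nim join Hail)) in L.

Jet ∧ Sage = Pike
Teal ∧ Hail = Gale
Pike ∧ Gale = Gale
Nim ∨ Hail = Kite
Nim ∨ Kite = Kite
Gale ∨ Kite = Kite

Kite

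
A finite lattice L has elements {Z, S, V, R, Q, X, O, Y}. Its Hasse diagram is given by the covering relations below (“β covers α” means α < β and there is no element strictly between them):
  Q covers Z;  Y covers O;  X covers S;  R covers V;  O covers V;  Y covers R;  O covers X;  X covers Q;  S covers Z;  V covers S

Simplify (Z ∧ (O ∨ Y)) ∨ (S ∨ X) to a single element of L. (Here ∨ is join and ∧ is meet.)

O ∨ Y = Y
Z ∧ Y = Z
S ∨ X = X
Z ∨ X = X

X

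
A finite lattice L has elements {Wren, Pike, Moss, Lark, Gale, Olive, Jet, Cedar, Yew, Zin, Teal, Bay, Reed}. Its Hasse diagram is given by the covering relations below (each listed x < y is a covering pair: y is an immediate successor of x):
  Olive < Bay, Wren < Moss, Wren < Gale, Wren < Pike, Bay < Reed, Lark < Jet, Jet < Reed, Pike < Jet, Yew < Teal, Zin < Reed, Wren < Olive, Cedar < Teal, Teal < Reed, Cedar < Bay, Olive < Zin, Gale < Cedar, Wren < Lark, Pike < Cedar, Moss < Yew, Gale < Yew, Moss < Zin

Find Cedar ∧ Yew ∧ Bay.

Gale

Common lower bounds of {Cedar, Yew, Bay}: Gale, Wren.
The greatest among these is Gale.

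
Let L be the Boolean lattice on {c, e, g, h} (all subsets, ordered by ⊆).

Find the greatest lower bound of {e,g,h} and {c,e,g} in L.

{e,g}

Common lower bounds of {{e,g,h}, {c,e,g}}: {e,g}, {e}, {g}, {}.
The greatest among these is {e,g}.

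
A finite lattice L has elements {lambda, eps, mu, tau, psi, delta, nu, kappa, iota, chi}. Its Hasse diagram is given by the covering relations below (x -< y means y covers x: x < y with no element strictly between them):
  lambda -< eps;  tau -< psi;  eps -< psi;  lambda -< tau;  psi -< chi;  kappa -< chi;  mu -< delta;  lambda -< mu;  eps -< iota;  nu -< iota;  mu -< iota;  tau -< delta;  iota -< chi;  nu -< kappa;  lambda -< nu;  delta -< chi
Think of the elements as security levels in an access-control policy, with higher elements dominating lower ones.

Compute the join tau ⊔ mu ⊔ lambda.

delta

Common upper bounds of {tau, mu, lambda}: chi, delta.
The least among these is delta.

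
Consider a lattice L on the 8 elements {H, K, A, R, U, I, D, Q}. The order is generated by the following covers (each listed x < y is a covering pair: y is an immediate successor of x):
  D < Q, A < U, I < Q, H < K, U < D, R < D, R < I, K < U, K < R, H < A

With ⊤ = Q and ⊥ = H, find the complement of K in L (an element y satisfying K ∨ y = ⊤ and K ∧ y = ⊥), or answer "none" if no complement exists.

none

For every candidate y, either K ∨ y ≠ Q or K ∧ y ≠ H; no complement exists.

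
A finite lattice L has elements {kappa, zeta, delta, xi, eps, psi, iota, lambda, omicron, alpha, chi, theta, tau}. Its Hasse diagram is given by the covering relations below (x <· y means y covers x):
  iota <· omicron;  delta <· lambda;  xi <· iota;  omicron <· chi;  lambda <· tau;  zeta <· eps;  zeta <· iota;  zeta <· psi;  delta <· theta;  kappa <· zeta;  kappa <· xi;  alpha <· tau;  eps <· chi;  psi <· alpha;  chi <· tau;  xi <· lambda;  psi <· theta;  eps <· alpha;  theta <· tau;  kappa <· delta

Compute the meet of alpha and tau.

alpha

Common lower bounds of {alpha, tau}: alpha, eps, kappa, psi, zeta.
The greatest among these is alpha.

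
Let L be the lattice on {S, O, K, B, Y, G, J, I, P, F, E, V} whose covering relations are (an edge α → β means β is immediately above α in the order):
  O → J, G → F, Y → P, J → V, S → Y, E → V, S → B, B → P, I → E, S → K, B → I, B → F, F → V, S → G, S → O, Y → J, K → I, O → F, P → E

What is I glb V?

Common lower bounds of {I, V}: B, I, K, S.
The greatest among these is I.

I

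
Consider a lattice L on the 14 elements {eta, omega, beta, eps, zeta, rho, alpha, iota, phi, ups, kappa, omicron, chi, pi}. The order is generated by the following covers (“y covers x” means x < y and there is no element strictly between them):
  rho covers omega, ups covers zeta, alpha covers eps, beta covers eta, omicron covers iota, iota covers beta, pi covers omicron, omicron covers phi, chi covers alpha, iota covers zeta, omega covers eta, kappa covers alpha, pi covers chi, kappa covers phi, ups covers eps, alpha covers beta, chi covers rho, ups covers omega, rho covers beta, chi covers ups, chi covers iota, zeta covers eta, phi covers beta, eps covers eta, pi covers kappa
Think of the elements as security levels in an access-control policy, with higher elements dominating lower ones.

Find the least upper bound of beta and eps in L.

alpha

Common upper bounds of {beta, eps}: alpha, chi, kappa, pi.
The least among these is alpha.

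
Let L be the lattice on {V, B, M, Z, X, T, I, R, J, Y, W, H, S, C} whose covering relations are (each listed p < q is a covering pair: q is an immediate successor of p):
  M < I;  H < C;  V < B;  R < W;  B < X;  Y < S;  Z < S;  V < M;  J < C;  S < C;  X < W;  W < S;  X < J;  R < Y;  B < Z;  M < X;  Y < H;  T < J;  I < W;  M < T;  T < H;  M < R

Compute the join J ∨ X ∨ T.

Common upper bounds of {J, X, T}: C, J.
The least among these is J.

J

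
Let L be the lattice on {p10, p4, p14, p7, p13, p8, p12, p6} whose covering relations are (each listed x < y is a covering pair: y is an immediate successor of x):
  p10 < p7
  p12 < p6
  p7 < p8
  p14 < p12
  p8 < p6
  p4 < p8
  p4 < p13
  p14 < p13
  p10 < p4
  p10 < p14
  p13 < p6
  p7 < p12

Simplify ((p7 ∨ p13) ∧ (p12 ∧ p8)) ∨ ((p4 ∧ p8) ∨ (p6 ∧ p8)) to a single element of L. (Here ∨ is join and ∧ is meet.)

p7 ∨ p13 = p6
p12 ∧ p8 = p7
p6 ∧ p7 = p7
p4 ∧ p8 = p4
p6 ∧ p8 = p8
p4 ∨ p8 = p8
p7 ∨ p8 = p8

p8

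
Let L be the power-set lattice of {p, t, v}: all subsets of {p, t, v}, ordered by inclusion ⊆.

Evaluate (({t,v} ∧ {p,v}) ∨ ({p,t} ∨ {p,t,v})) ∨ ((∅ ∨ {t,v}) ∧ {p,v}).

{p,t,v}

{t,v} ∧ {p,v} = {v}
{p,t} ∨ {p,t,v} = {p,t,v}
{v} ∨ {p,t,v} = {p,t,v}
∅ ∨ {t,v} = {t,v}
{t,v} ∧ {p,v} = {v}
{p,t,v} ∨ {v} = {p,t,v}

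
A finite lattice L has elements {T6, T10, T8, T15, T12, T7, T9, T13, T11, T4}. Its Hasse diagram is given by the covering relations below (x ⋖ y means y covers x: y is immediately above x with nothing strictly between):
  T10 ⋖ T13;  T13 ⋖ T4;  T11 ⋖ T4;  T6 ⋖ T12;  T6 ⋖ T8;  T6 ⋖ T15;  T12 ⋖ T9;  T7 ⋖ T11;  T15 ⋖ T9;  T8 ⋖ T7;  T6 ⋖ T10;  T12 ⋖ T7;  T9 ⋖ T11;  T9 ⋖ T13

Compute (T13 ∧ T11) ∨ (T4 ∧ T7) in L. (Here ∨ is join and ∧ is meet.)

T11

T13 ∧ T11 = T9
T4 ∧ T7 = T7
T9 ∨ T7 = T11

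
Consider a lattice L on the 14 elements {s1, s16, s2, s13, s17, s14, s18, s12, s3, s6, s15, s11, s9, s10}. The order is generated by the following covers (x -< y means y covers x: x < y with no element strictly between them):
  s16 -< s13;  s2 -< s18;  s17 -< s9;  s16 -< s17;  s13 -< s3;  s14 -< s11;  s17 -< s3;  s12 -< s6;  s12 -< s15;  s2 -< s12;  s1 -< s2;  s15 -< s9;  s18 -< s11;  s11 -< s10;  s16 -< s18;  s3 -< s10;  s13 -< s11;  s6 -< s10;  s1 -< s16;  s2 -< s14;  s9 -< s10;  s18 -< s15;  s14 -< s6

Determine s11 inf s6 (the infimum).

s14

Common lower bounds of {s11, s6}: s1, s14, s2.
The greatest among these is s14.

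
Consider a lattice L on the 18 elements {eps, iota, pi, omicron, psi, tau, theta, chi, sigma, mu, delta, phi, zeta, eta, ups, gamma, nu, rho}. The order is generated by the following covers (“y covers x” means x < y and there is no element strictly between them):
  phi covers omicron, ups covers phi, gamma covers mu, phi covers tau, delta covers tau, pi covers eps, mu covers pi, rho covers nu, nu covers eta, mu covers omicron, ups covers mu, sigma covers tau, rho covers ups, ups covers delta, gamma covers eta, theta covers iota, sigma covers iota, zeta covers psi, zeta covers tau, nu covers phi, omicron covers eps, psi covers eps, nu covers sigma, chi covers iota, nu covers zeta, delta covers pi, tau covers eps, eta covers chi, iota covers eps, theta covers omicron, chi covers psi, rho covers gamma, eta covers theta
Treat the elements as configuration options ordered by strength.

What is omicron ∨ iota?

theta

Common upper bounds of {omicron, iota}: eta, gamma, nu, rho, theta.
The least among these is theta.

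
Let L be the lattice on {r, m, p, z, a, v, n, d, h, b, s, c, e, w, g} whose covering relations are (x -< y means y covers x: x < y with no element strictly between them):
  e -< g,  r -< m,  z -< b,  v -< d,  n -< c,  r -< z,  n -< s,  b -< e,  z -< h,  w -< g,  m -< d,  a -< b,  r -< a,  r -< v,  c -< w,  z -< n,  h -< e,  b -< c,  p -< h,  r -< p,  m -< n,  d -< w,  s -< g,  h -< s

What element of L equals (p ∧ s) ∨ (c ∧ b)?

p ∧ s = p
c ∧ b = b
p ∨ b = e

e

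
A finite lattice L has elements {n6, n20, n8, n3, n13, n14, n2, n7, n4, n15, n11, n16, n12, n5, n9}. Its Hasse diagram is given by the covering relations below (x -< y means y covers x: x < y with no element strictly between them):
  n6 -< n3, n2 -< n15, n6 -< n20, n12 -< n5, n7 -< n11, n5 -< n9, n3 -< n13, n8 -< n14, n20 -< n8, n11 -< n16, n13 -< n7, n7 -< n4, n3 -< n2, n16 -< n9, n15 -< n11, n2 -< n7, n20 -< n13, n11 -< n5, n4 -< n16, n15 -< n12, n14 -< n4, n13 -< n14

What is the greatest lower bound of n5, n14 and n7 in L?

Common lower bounds of {n5, n14, n7}: n13, n20, n3, n6.
The greatest among these is n13.

n13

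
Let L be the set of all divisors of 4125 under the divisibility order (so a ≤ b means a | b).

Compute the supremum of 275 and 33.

Common upper bounds of {275, 33}: 4125, 825.
The least among these is 825.

825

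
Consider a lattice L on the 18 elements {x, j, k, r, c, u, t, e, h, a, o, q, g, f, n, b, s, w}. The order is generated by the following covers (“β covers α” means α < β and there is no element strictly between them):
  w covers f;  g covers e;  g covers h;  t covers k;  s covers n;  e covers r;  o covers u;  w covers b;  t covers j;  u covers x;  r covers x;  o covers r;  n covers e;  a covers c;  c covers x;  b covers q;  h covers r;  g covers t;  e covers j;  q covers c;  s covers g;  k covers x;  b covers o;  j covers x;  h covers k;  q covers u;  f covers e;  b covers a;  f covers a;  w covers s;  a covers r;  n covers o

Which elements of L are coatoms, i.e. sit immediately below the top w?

b, f, s

The coatoms are exactly the elements covered by w: b, f, s.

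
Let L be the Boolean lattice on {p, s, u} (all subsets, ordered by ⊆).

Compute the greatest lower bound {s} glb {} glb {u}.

{}

Common lower bounds of {{s}, {}, {u}}: {}.
The greatest among these is {}.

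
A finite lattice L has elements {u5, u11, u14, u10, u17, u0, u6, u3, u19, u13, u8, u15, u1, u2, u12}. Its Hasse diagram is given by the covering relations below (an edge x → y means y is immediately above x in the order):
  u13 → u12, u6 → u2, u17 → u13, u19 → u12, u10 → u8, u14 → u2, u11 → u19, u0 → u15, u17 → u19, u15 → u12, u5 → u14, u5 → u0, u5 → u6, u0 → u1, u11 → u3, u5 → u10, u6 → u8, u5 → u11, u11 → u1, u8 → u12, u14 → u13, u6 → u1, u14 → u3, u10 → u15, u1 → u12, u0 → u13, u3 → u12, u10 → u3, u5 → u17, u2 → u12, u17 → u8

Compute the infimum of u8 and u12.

Common lower bounds of {u8, u12}: u10, u17, u5, u6, u8.
The greatest among these is u8.

u8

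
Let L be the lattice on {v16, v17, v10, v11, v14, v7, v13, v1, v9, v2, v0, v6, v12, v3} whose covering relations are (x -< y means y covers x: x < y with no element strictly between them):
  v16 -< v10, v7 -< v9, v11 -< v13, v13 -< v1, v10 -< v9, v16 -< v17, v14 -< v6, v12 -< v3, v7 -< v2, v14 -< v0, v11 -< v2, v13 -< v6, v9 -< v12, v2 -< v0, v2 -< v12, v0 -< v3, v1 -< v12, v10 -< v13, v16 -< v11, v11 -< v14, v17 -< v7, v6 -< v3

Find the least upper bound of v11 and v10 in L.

Common upper bounds of {v11, v10}: v1, v12, v13, v3, v6.
The least among these is v13.

v13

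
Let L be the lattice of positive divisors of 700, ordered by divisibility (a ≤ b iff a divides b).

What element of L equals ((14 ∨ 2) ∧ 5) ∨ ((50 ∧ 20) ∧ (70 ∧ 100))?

14 ∨ 2 = 14
14 ∧ 5 = 1
50 ∧ 20 = 10
70 ∧ 100 = 10
10 ∧ 10 = 10
1 ∨ 10 = 10

10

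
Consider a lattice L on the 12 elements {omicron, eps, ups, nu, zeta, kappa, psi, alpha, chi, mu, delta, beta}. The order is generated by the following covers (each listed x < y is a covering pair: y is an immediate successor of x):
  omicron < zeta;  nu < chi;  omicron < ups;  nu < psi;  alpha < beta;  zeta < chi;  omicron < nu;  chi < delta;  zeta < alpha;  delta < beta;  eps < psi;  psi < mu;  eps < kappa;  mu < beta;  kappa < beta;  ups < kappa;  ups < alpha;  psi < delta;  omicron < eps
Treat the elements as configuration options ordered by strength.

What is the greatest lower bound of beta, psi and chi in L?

Common lower bounds of {beta, psi, chi}: nu, omicron.
The greatest among these is nu.

nu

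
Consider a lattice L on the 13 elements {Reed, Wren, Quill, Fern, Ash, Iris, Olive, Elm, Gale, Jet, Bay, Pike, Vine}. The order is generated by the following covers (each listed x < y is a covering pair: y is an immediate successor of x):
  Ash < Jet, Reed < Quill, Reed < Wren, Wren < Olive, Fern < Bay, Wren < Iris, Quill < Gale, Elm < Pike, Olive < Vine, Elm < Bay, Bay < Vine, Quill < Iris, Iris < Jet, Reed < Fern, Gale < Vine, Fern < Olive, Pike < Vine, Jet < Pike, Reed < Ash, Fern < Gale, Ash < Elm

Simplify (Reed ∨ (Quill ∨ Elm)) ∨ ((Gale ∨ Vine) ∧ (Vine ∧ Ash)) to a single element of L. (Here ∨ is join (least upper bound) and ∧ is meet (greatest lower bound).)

Quill ∨ Elm = Pike
Reed ∨ Pike = Pike
Gale ∨ Vine = Vine
Vine ∧ Ash = Ash
Vine ∧ Ash = Ash
Pike ∨ Ash = Pike

Pike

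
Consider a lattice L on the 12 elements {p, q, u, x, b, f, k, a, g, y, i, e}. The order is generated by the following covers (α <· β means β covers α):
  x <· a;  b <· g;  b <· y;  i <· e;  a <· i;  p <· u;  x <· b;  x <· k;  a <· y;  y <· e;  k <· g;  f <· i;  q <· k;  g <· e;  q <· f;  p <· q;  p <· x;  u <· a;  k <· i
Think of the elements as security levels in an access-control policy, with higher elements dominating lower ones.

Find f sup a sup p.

Common upper bounds of {f, a, p}: e, i.
The least among these is i.

i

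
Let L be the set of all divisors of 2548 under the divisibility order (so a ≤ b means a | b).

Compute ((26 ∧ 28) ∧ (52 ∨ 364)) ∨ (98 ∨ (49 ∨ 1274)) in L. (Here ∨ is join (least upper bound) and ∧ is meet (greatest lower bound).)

1274

26 ∧ 28 = 2
52 ∨ 364 = 364
2 ∧ 364 = 2
49 ∨ 1274 = 1274
98 ∨ 1274 = 1274
2 ∨ 1274 = 1274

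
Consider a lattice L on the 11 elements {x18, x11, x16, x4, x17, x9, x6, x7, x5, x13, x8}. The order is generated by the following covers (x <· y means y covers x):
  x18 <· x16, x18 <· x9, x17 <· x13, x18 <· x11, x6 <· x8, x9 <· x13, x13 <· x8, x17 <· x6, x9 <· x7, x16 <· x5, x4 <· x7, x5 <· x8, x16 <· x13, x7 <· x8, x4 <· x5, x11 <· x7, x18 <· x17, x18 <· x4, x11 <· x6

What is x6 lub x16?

Common upper bounds of {x6, x16}: x8.
The least among these is x8.

x8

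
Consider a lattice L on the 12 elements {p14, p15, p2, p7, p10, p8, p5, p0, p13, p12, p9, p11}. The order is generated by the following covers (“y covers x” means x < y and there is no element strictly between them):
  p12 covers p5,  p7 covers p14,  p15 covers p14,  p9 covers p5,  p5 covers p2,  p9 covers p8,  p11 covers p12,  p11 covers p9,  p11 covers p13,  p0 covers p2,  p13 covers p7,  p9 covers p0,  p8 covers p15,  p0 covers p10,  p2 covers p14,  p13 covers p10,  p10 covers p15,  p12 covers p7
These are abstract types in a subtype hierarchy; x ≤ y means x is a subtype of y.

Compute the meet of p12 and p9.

p5

Common lower bounds of {p12, p9}: p14, p2, p5.
The greatest among these is p5.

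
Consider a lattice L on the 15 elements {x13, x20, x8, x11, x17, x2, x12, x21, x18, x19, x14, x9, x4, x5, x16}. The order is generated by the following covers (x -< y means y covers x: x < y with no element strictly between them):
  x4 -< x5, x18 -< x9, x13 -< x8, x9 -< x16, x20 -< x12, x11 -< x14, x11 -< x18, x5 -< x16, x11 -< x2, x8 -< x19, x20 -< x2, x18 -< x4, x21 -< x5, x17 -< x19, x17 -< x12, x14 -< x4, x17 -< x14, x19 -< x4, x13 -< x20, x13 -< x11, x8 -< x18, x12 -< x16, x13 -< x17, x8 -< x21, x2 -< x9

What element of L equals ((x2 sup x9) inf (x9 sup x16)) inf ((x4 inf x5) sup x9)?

x9

x2 ∨ x9 = x9
x9 ∨ x16 = x16
x9 ∧ x16 = x9
x4 ∧ x5 = x4
x4 ∨ x9 = x16
x9 ∧ x16 = x9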